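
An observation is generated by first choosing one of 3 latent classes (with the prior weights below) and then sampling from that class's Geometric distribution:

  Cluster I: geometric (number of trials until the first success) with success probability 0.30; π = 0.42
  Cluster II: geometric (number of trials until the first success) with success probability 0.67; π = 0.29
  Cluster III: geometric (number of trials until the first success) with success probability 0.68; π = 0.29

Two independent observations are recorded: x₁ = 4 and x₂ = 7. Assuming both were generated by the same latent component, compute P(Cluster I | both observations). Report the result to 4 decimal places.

0.9930

P(component k | x) = π_k·f_k(x) / marginal(x), where marginal(x) = Σ_j π_j·f_j(x).
Since both observations come from the same component, the likelihood for component k is f_k(x₁)·f_k(x₂).
  f_I = [0.30·(1−0.30)^3 = 0.30·0.343 = 0.1029] × [0.0352947] = 0.00363182
  f_II = [0.67·(1−0.67)^3 = 0.67·0.035937 = 0.0240778] × [0.000865284] = 2.08341e-05
  f_III = [0.68·(1−0.68)^3 = 0.68·0.032768 = 0.0222822] × [0.000730144] = 1.62693e-05
Unnormalised posteriors:
  π_I·f_I = 0.42 × 0.00363182 = 0.00152537
  π_II·f_II = 0.29 × 2.08341e-05 = 6.04189e-06
  π_III·f_III = 0.29 × 1.62693e-05 = 4.71808e-06
Normaliser: 0.00152537 + 6.04189e-06 + 4.71808e-06 = 0.00153613
Responsibility of Cluster I: 0.00152537 / 0.00153613 ≈ 0.9930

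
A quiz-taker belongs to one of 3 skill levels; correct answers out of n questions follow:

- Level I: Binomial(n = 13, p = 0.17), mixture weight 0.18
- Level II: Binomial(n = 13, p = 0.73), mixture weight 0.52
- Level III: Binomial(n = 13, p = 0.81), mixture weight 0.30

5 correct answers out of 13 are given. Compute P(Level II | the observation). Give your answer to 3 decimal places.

Posterior ∝ prior × likelihood, so P(k | x) ∝ w_k f_k(x); normalise over all components.
Component likelihoods at x = 5 correct answers out of 13:
  f_I = C(13,5)·0.17^5·0.83^8 = 1287·0.000141986·0.225229 = 0.0411574
  f_II = C(13,5)·0.73^5·0.27^8 = 1287·0.207307·2.8243e-05 = 0.00753534
  f_III = C(13,5)·0.81^5·0.19^8 = 1287·0.348678·1.69836e-06 = 0.000762136
Unnormalised posteriors:
  w_I·f_I = 0.18 × 0.0411574 = 0.00740833
  w_II·f_II = 0.52 × 0.00753534 = 0.00391838
  w_III·f_III = 0.30 × 0.000762136 = 0.000228641
Sum: 0.00740833 + 0.00391838 + 0.000228641 = 0.0115553
So the posterior for Level II is 0.00391838 / 0.0115553 ≈ 0.339.

0.339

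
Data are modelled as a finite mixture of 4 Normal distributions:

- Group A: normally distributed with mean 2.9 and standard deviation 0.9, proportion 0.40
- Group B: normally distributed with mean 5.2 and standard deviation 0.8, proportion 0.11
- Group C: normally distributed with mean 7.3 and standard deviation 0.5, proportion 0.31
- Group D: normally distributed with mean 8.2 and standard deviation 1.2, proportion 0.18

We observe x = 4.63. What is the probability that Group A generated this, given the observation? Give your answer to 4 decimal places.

0.3924

P(component k | x) = π_k·f_k(x) / marginal(x), where marginal(x) = Σ_j π_j·f_j(x).
Normal densities:
  p_A = (1/(0.9·√(2π)))·exp(−(4.63−2.9)²/(2·0.9²)) = 0.443269·exp(-1.84747) = 0.069875
  p_B = (1/(0.8·√(2π)))·exp(−(4.63−5.2)²/(2·0.8²)) = 0.498678·exp(-0.25383) = 0.386887
  p_C = (1/(0.5·√(2π)))·exp(−(4.63−7.3)²/(2·0.5²)) = 0.797885·exp(-14.25780) = 5.12692e-07
  p_D = (1/(1.2·√(2π)))·exp(−(4.63−8.2)²/(2·1.2²)) = 0.332452·exp(-4.42531) = 0.00397961
Multiply by the mixture weights:
  π_A·p_A = 0.40 × 0.069875 = 0.02795
  π_B·p_B = 0.11 × 0.386887 = 0.0425575
  π_C·p_C = 0.31 × 5.12692e-07 = 1.58934e-07
  π_D·p_D = 0.18 × 0.00397961 = 0.000716329
Denominator: 0.02795 + 0.0425575 + 1.58934e-07 + 0.000716329 = 0.071224
Responsibility of Group A: 0.02795 / 0.071224 ≈ 0.3924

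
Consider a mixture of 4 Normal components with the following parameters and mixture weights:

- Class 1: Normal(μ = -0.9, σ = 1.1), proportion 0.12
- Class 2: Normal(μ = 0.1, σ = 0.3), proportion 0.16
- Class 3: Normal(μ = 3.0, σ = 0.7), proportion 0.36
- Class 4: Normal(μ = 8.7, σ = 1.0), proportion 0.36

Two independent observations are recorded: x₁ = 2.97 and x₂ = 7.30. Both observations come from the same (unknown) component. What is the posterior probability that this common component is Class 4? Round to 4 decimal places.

0.6810

The responsibility of component k is π_k f_k(x) divided by Σ_j π_j f_j(x).
Since both observations come from the same component, the likelihood for component k is f_k(x₁)·f_k(x₂).
  f_1 = [(1/(1.1·√(2π)))·exp(−(2.97−-0.9)²/(2·1.1²)) = 0.362675·exp(-6.18880) = 0.000744312] × [3.10879e-13] = 2.31391e-16
  f_2 = [(1/(0.3·√(2π)))·exp(−(2.97−0.1)²/(2·0.3²)) = 1.329808·exp(-45.76056) = 1.77923e-20] × [1.11424e-125] = 1.98249e-145
  f_3 = [(1/(0.7·√(2π)))·exp(−(2.97−3.0)²/(2·0.7²)) = 0.569918·exp(-0.00092) = 0.569394] × [3.64609e-09] = 2.07606e-09
  f_4 = [(1/(1.0·√(2π)))·exp(−(2.97−8.7)²/(2·1.0²)) = 0.398942·exp(-16.41645) = 2.9603e-08] × [0.149727] = 4.43239e-09
Prior × likelihood for each component:
  π_1·f_1 = 0.12 × 2.31391e-16 = 2.77669e-17
  π_2·f_2 = 0.16 × 1.98249e-145 = 3.17198e-146
  π_3·f_3 = 0.36 × 2.07606e-09 = 7.47383e-10
  π_4·f_4 = 0.36 × 4.43239e-09 = 1.59566e-09
Evidence: 2.77669e-17 + 3.17198e-146 + 7.47383e-10 + 1.59566e-09 = 2.34304e-09
P(Class 4 | x) = 1.59566e-09 / 2.34304e-09 ≈ 0.6810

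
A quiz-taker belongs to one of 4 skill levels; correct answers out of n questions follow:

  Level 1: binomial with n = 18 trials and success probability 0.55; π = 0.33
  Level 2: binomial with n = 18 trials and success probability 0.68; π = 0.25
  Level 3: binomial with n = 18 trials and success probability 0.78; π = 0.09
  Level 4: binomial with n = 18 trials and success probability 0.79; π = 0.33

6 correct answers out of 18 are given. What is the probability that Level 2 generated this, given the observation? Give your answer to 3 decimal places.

0.043

By Bayes' theorem, P(k | x) = w_k f_k(x) / Σ_j w_j f_j(x).
Binomial probabilities:
  L_1 = 0.0354322
  L_2 = 0.00211604
  L_3 = 5.37417e-05
  L_4 = 3.31945e-05
Weight by the priors:
  w_1·L_1 = 0.33 × 0.0354322 = 0.0116926
  w_2·L_2 = 0.25 × 0.00211604 = 0.000529011
  w_3·L_3 = 0.09 × 5.37417e-05 = 4.83675e-06
  w_4·L_4 = 0.33 × 3.31945e-05 = 1.09542e-05
Denominator: 0.0116926 + 0.000529011 + 4.83675e-06 + 1.09542e-05 = 0.0122374
Responsibility of Level 2: 0.000529011 / 0.0122374 ≈ 0.043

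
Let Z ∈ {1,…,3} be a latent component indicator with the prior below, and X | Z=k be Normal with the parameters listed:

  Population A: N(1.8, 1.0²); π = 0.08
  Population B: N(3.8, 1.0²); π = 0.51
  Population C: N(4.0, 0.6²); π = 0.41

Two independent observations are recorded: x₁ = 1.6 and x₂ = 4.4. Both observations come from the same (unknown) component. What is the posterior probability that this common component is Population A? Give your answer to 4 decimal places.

0.0653

P(component k | x) = π_k·f_k(x) / marginal(x), where marginal(x) = Σ_j π_j·f_j(x).
Since both observations come from the same component, the likelihood for component k is f_k(x₁)·f_k(x₂).
  p_A = [(1/(1.0·√(2π)))·exp(−(1.6−1.8)²/(2·1.0²)) = 0.398942·exp(-0.02000) = 0.391043] × [0.013583] = 0.00531152
  p_B = [(1/(1.0·√(2π)))·exp(−(1.6−3.8)²/(2·1.0²)) = 0.398942·exp(-2.42000) = 0.0354746] × [0.333225] = 0.011821
  p_C = [(1/(0.6·√(2π)))·exp(−(1.6−4.0)²/(2·0.6²)) = 0.664904·exp(-8.00000) = 0.00022305] × [0.532413] = 0.000118755
Multiply by the mixture weights:
  π_A·p_A = 0.08 × 0.00531152 = 0.000424922
  π_B·p_B = 0.51 × 0.011821 = 0.00602871
  π_C·p_C = 0.41 × 0.000118755 = 4.86895e-05
Marginal: 0.000424922 + 0.00602871 + 4.86895e-05 = 0.00650232
So the posterior for Population A is 0.000424922 / 0.00650232 ≈ 0.0653.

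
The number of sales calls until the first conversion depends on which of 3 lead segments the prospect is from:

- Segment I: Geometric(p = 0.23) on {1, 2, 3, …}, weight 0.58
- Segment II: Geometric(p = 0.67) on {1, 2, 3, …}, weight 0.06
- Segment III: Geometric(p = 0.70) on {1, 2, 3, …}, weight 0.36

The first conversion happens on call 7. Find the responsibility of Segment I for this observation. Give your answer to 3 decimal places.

The responsibility of component k is P(Z=k) f_k(x) divided by Σ_j P(Z=j) f_j(x).
Component likelihoods at x = 7:
  L_I = 0.0479371
  L_II = 0.000865284
  L_III = 0.0005103
Multiply by the mixture weights:
  P(Z=I)·L_I = 0.58 × 0.0479371 = 0.0278035
  P(Z=II)·L_II = 0.06 × 0.000865284 = 5.1917e-05
  P(Z=III)·L_III = 0.36 × 0.0005103 = 0.000183708
Evidence: 0.0278035 + 5.1917e-05 + 0.000183708 = 0.0280392
So the posterior for Segment I is 0.0278035 / 0.0280392 ≈ 0.992.

0.992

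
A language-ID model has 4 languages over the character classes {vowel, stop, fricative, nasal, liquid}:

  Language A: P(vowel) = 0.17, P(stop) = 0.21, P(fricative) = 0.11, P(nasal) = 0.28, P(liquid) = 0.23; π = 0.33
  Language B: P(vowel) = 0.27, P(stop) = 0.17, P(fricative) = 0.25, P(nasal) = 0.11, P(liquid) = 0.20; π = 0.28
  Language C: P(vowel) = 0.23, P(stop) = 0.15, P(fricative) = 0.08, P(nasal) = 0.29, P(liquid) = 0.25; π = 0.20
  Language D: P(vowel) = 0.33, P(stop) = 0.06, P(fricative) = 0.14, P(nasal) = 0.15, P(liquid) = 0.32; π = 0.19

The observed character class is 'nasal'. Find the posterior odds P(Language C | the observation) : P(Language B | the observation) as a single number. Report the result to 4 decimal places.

Since P(k|x) ∝ w_k f_k(x), the posterior odds are w_i f_i(x) / (w_j f_j(x)).
Evaluate each component's likelihood at the observed value:
  L_A = 0.28
  L_B = 0.11
  L_C = 0.29
  L_D = 0.15
0.058 / 0.0308 ≈ 1.8831

1.8831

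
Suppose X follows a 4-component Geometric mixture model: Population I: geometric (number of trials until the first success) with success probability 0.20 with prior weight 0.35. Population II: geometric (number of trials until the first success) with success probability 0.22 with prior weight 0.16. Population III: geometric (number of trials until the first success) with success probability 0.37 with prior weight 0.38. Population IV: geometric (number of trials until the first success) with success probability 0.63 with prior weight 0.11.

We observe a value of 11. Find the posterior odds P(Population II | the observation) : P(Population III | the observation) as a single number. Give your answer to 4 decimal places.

2.1188

The posterior odds equal the prior odds times the likelihood ratio: (w_i/w_j)·(f_i(x)/f_j(x)).
Evaluate each component's likelihood at the observed value:
  L_I = 0.0214748
  L_II = 0.0183387
  L_III = 0.00364424
  L_IV = 3.02941e-05
Odds = (0.16/0.38) × (0.0183387/0.00364424) = 0.421053 × 5.03224 ≈ 2.1188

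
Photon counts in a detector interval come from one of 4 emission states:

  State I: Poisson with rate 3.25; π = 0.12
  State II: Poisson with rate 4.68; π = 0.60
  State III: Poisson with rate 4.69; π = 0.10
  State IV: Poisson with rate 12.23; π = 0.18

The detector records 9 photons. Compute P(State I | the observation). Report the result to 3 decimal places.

0.015

The responsibility of component k is w_k f_k(x) divided by Σ_j w_j f_j(x).
Poisson probabilities:
  L_I = e^(−3.25)·3.25^9/9! = 0.00432245
  L_II = e^(−4.68)·4.68^9/9! = 0.0275392
  L_III = e^(−4.69)·4.69^9/9! = 0.027794
  L_IV = e^(−12.23)·12.23^9/9! = 0.0823481
Prior × likelihood for each component:
  w_I·L_I = 0.12 × 0.00432245 = 0.000518694
  w_II·L_II = 0.60 × 0.0275392 = 0.0165235
  w_III·L_III = 0.10 × 0.027794 = 0.0027794
  w_IV·L_IV = 0.18 × 0.0823481 = 0.0148227
Sum: 0.000518694 + 0.0165235 + 0.0027794 + 0.0148227 = 0.0346443
Responsibility of State I: 0.000518694 / 0.0346443 ≈ 0.015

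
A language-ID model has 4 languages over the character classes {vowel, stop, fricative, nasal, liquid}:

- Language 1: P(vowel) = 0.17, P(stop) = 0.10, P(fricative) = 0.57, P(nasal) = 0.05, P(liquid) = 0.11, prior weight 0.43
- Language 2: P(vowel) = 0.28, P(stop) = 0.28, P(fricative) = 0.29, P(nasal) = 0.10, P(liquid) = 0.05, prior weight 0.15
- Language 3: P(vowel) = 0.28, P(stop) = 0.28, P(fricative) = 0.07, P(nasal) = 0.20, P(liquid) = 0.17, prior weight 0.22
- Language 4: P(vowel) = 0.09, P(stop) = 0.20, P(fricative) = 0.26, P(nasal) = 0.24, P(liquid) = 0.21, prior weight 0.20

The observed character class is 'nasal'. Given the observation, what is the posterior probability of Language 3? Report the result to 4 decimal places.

0.3424

Posterior ∝ prior × likelihood, so P(k | x) ∝ π_k f_k(x); normalise over all components.
Categorical probabilities:
  L_1 = P(nasal | comp) = 0.05
  L_2 = P(nasal | comp) = 0.10
  L_3 = P(nasal | comp) = 0.20
  L_4 = P(nasal | comp) = 0.24
Weight by the priors:
  π_1·L_1 = 0.43 × 0.05 = 0.0215
  π_2·L_2 = 0.15 × 0.1 = 0.015
  π_3·L_3 = 0.22 × 0.2 = 0.044
  π_4·L_4 = 0.20 × 0.24 = 0.048
Marginal: 0.0215 + 0.015 + 0.044 + 0.048 = 0.1285
Responsibility of Language 3: 0.044 / 0.1285 ≈ 0.3424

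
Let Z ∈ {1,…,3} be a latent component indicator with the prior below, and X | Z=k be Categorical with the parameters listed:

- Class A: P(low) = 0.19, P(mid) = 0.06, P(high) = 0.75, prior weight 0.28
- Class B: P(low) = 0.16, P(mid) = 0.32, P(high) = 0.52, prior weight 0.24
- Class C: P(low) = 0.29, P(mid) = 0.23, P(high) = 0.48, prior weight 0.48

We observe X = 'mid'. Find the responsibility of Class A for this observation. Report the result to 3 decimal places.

0.082

By Bayes' theorem, P(k | x) = π_k f_k(x) / Σ_j π_j f_j(x).
Categorical probabilities:
  p_A = 0.06
  p_B = 0.32
  p_C = 0.23
Unnormalised posteriors:
  π_A·p_A = 0.28 × 0.06 = 0.0168
  π_B·p_B = 0.24 × 0.32 = 0.0768
  π_C·p_C = 0.48 × 0.23 = 0.1104
Marginal: 0.0168 + 0.0768 + 0.1104 = 0.204
So the posterior for Class A is 0.0168 / 0.204 ≈ 0.082.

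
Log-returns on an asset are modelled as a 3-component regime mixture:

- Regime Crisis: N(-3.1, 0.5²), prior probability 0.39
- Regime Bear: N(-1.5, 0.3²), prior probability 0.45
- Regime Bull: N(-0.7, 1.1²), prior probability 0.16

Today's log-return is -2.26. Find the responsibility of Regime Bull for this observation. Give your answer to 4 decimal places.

P(component k | x) = P(Z=k)·f_k(x) / marginal(x), where marginal(x) = Σ_j P(Z=j)·f_j(x).
Evaluate each component's likelihood at the observed value:
  p_Crisis = (1/(0.5·√(2π)))·exp(−(-2.26−-3.1)²/(2·0.5²)) = 0.797885·exp(-1.41120) = 0.194565
  p_Bear = (1/(0.3·√(2π)))·exp(−(-2.26−-1.5)²/(2·0.3²)) = 1.329808·exp(-3.20889) = 0.0537262
  p_Bull = (1/(1.1·√(2π)))·exp(−(-2.26−-0.7)²/(2·1.1²)) = 0.362675·exp(-1.00562) = 0.132673
Prior × likelihood for each component:
  P(Z=Crisis)·p_Crisis = 0.39 × 0.194565 = 0.0758802
  P(Z=Bear)·p_Bear = 0.45 × 0.0537262 = 0.0241768
  P(Z=Bull)·p_Bull = 0.16 × 0.132673 = 0.0212277
Sum: 0.0758802 + 0.0241768 + 0.0212277 = 0.121285
P(Regime Bull | x) = 0.0212277 / 0.121285 ≈ 0.1750

0.1750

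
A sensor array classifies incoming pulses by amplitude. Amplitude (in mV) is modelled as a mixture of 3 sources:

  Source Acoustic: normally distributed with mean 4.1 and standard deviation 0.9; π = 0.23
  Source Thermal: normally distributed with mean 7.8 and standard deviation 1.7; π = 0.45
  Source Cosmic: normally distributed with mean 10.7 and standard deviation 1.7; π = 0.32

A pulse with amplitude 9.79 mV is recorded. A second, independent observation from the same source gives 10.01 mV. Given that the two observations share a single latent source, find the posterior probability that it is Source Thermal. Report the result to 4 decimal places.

0.2762

The responsibility of component k is w_k f_k(x) divided by Σ_j w_j f_j(x).
Since both observations come from the same component, the likelihood for component k is f_k(x₁)·f_k(x₂).
  L_Acoustic = [(1/(0.9·√(2π)))·exp(−(9.79−4.1)²/(2·0.9²)) = 0.443269·exp(-19.98525) = 9.27225e-10] × [1.91883e-10] = 1.77919e-19
  L_Thermal = [(1/(1.7·√(2π)))·exp(−(9.79−7.8)²/(2·1.7²)) = 0.234672·exp(-0.68514) = 0.118279] × [0.100805] = 0.0119232
  L_Cosmic = [(1/(1.7·√(2π)))·exp(−(9.79−10.7)²/(2·1.7²)) = 0.234672·exp(-0.14327) = 0.203348] × [0.216117] = 0.0439469
Unnormalised posteriors:
  w_Acoustic·L_Acoustic = 0.23 × 1.77919e-19 = 4.09214e-20
  w_Thermal·L_Thermal = 0.45 × 0.0119232 = 0.00536543
  w_Cosmic·L_Cosmic = 0.32 × 0.0439469 = 0.014063
Denominator: 4.09214e-20 + 0.00536543 + 0.014063 = 0.0194284
Responsibility of Source Thermal: 0.00536543 / 0.0194284 ≈ 0.2762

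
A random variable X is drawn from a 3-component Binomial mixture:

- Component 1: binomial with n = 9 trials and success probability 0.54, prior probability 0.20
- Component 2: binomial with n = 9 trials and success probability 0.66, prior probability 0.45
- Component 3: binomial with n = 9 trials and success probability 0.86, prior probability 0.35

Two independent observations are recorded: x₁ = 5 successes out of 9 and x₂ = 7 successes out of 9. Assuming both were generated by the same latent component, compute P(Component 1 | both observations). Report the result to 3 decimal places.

Posterior ∝ prior × likelihood, so P(k | x) ∝ π_k f_k(x); normalise over all components.
Since both observations come from the same component, the likelihood for component k is f_k(x₁)·f_k(x₂).
  f_1 = [0.259042] × [0.101994] = 0.0264208
  f_2 = [0.210866] × [0.227022] = 0.0478711
  f_3 = [0.0227706] × [0.245498] = 0.00559014
Unnormalised posteriors:
  π_1·f_1 = 0.20 × 0.0264208 = 0.00528415
  π_2·f_2 = 0.45 × 0.0478711 = 0.021542
  π_3·f_3 = 0.35 × 0.00559014 = 0.00195655
Normaliser: 0.00528415 + 0.021542 + 0.00195655 = 0.0287827
Responsibility of Component 1: 0.00528415 / 0.0287827 ≈ 0.184

0.184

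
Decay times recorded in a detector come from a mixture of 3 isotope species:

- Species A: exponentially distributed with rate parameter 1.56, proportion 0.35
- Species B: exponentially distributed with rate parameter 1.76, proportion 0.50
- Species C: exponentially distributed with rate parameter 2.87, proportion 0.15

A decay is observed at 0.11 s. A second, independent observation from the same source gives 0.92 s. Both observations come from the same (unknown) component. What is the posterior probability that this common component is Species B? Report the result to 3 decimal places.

0.518

P(component k | x) = P(Z=k)·f_k(x) / marginal(x), where marginal(x) = Σ_j P(Z=j)·f_j(x).
Since both observations come from the same component, the likelihood for component k is f_k(x₁)·f_k(x₂).
  f_A = [1.31401] × [0.371386] = 0.488006
  f_B = [1.45022] × [0.34858] = 0.505518
  f_C = [2.09303] × [0.204725] = 0.428495
Prior × likelihood for each component:
  P(Z=A)·f_A = 0.35 × 0.488006 = 0.170802
  P(Z=B)·f_B = 0.50 × 0.505518 = 0.252759
  P(Z=C)·f_C = 0.15 × 0.428495 = 0.0642743
Denominator: 0.170802 + 0.252759 + 0.0642743 = 0.487835
So the posterior for Species B is 0.252759 / 0.487835 ≈ 0.518.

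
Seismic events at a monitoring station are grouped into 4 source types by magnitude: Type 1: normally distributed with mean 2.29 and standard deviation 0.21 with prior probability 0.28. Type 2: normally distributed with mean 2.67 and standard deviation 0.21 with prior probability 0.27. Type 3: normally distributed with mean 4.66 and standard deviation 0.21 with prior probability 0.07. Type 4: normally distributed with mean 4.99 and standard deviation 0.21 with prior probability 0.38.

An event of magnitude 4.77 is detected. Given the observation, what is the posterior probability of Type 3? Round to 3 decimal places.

By Bayes' theorem, P(k | x) = P(Z=k) f_k(x) / Σ_j P(Z=j) f_j(x).
Evaluate each component's likelihood at the observed value:
  p_1 = 9.86922e-31
  p_2 = 3.66409e-22
  p_3 = 1.65619
  p_4 = 1.09741
Multiply by the mixture weights:
  P(Z=1)·p_1 = 0.28 × 9.86922e-31 = 2.76338e-31
  P(Z=2)·p_2 = 0.27 × 3.66409e-22 = 9.89306e-23
  P(Z=3)·p_3 = 0.07 × 1.65619 = 0.115933
  P(Z=4)·p_4 = 0.38 × 1.09741 = 0.417017
Marginal: 2.76338e-31 + 9.89306e-23 + 0.115933 + 0.417017 = 0.532951
P(Type 3 | data) = 0.115933 / 0.532951 ≈ 0.218

0.218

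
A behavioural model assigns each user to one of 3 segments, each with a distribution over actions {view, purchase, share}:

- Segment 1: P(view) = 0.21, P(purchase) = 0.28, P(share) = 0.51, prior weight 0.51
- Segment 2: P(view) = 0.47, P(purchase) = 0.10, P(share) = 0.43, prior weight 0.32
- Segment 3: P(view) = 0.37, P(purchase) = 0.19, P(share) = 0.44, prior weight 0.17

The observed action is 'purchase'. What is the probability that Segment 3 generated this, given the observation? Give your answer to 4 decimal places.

0.1560

Posterior ∝ prior × likelihood, so P(k | x) ∝ P(Z=k) f_k(x); normalise over all components.
Evaluate each component's likelihood at the observed value:
  p_1 = P(purchase | comp) = 0.28
  p_2 = P(purchase | comp) = 0.10
  p_3 = P(purchase | comp) = 0.19
Prior × likelihood for each component:
  P(Z=1)·p_1 = 0.51 × 0.28 = 0.1428
  P(Z=2)·p_2 = 0.32 × 0.1 = 0.032
  P(Z=3)·p_3 = 0.17 × 0.19 = 0.0323
Sum: 0.1428 + 0.032 + 0.0323 = 0.2071
P(Segment 3 | x) = 0.0323 / 0.2071 ≈ 0.1560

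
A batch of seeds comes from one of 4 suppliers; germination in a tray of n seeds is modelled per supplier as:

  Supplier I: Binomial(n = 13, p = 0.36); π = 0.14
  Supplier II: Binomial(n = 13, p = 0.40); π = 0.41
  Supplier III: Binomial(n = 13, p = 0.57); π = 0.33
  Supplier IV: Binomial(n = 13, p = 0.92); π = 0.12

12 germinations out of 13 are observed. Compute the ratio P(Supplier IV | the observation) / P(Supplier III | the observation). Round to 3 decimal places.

Posterior odds = (π_i f_i(x)) / (π_j f_j(x)); the normalising sum cancels.
Binomial probabilities:
  p_I = 3.94233e-05
  p_II = 0.000130862
  p_III = 0.00657522
  p_IV = 0.382373
0.0458848 / 0.00216982 ≈ 21.147

21.147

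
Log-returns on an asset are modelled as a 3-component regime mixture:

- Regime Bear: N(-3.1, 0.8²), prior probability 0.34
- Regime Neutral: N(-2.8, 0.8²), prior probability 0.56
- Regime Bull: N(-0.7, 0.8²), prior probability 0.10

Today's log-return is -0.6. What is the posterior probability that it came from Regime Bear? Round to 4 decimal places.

P(component k | x) = π_k·f_k(x) / marginal(x), where marginal(x) = Σ_j π_j·f_j(x).
Normal densities:
  p_Bear = (1/(0.8·√(2π)))·exp(−(-0.6−-3.1)²/(2·0.8²)) = 0.498678·exp(-4.88281) = 0.00377782
  p_Neutral = (1/(0.8·√(2π)))·exp(−(-0.6−-2.8)²/(2·0.8²)) = 0.498678·exp(-3.78125) = 0.011367
  p_Bull = (1/(0.8·√(2π)))·exp(−(-0.6−-0.7)²/(2·0.8²)) = 0.498678·exp(-0.00781) = 0.494797
Multiply by the mixture weights:
  π_Bear·p_Bear = 0.34 × 0.00377782 = 0.00128446
  π_Neutral·p_Neutral = 0.56 × 0.011367 = 0.00636549
  π_Bull·p_Bull = 0.10 × 0.494797 = 0.0494797
Sum: 0.00128446 + 0.00636549 + 0.0494797 = 0.0571297
Responsibility of Regime Bear: 0.00128446 / 0.0571297 ≈ 0.0225

0.0225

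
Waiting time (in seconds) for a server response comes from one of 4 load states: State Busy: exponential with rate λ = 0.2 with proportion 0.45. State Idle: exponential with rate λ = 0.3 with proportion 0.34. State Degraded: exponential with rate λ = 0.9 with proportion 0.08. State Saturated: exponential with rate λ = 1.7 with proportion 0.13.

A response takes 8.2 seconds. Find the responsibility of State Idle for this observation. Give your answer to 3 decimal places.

0.332

P(component k | x) = π_k·f_k(x) / marginal(x), where marginal(x) = Σ_j π_j·f_j(x).
Exponential densities:
  p_Busy = 0.038796
  p_Idle = 0.0256305
  p_Degraded = 0.000561241
  p_Saturated = 1.50101e-06
Prior × likelihood for each component:
  π_Busy·p_Busy = 0.45 × 0.038796 = 0.0174582
  π_Idle·p_Idle = 0.34 × 0.0256305 = 0.00871436
  π_Degraded·p_Degraded = 0.08 × 0.000561241 = 4.48993e-05
  π_Saturated·p_Saturated = 0.13 × 1.50101e-06 = 1.95131e-07
Sum: 0.0174582 + 0.00871436 + 4.48993e-05 + 1.95131e-07 = 0.0262177
Responsibility of State Idle: 0.00871436 / 0.0262177 ≈ 0.332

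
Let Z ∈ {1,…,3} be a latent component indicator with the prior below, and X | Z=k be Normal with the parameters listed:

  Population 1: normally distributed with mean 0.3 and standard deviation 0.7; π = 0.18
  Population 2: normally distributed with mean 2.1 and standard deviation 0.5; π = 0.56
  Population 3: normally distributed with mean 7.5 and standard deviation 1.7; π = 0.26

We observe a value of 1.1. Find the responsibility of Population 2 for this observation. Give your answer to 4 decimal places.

0.5309

P(component k | x) = P(Z=k)·f_k(x) / marginal(x), where marginal(x) = Σ_j P(Z=j)·f_j(x).
Normal densities:
  L_1 = (1/(0.7·√(2π)))·exp(−(1.1−0.3)²/(2·0.7²)) = 0.569918·exp(-0.65306) = 0.296614
  L_2 = (1/(0.5·√(2π)))·exp(−(1.1−2.1)²/(2·0.5²)) = 0.797885·exp(-2.00000) = 0.107982
  L_3 = (1/(1.7·√(2π)))·exp(−(1.1−7.5)²/(2·1.7²)) = 0.234672·exp(-7.08651) = 0.00019626
Unnormalised posteriors:
  P(Z=1)·L_1 = 0.18 × 0.296614 = 0.0533905
  P(Z=2)·L_2 = 0.56 × 0.107982 = 0.0604699
  P(Z=3)·L_3 = 0.26 × 0.00019626 = 5.10275e-05
Sum: 0.0533905 + 0.0604699 + 5.10275e-05 = 0.113911
P(Population 2 | data) = 0.0604699 / 0.113911 ≈ 0.5309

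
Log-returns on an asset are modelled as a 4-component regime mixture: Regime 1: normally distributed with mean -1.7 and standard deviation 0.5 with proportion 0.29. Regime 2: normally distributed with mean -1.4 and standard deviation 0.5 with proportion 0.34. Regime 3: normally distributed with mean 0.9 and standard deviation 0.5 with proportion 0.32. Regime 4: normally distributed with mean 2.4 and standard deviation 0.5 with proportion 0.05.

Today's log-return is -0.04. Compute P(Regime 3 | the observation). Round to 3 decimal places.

P(component k | x) = π_k·f_k(x) / marginal(x), where marginal(x) = Σ_j π_j·f_j(x).
Evaluate each component's likelihood at the observed value:
  f_1 = (1/(0.5·√(2π)))·exp(−(-0.04−-1.7)²/(2·0.5²)) = 0.797885·exp(-5.51120) = 0.00322445
  f_2 = (1/(0.5·√(2π)))·exp(−(-0.04−-1.4)²/(2·0.5²)) = 0.797885·exp(-3.69920) = 0.0197423
  f_3 = (1/(0.5·√(2π)))·exp(−(-0.04−0.9)²/(2·0.5²)) = 0.797885·exp(-1.76720) = 0.136287
  f_4 = (1/(0.5·√(2π)))·exp(−(-0.04−2.4)²/(2·0.5²)) = 0.797885·exp(-11.90720) = 5.37909e-06
Prior × likelihood for each component:
  π_1·f_1 = 0.29 × 0.00322445 = 0.000935092
  π_2·f_2 = 0.34 × 0.0197423 = 0.00671238
  π_3·f_3 = 0.32 × 0.136287 = 0.0436119
  π_4·f_4 = 0.05 × 5.37909e-06 = 2.68954e-07
Marginal: 0.000935092 + 0.00671238 + 0.0436119 + 2.68954e-07 = 0.0512596
So the posterior for Regime 3 is 0.0436119 / 0.0512596 ≈ 0.851.

0.851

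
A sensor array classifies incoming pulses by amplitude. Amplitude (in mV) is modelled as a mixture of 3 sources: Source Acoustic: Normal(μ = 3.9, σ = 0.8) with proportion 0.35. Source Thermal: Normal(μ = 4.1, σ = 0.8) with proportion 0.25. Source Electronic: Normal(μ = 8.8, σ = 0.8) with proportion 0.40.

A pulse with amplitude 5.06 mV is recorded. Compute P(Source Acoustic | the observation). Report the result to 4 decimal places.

0.5013

Apply Bayes' rule: the posterior for each component is proportional to its prior times its likelihood at x.
Normal densities:
  f_Acoustic = (1/(0.8·√(2π)))·exp(−(5.06−3.9)²/(2·0.8²)) = 0.498678·exp(-1.05125) = 0.174288
  f_Thermal = (1/(0.8·√(2π)))·exp(−(5.06−4.1)²/(2·0.8²)) = 0.498678·exp(-0.72000) = 0.242733
  f_Electronic = (1/(0.8·√(2π)))·exp(−(5.06−8.8)²/(2·0.8²)) = 0.498678·exp(-10.92781) = 8.95223e-06
Multiply by the mixture weights:
  π_Acoustic·f_Acoustic = 0.35 × 0.174288 = 0.0610009
  π_Thermal·f_Thermal = 0.25 × 0.242733 = 0.0606831
  π_Electronic·f_Electronic = 0.40 × 8.95223e-06 = 3.58089e-06
Evidence: 0.0610009 + 0.0606831 + 3.58089e-06 = 0.121688
P(Source Acoustic | data) ≈ 0.5013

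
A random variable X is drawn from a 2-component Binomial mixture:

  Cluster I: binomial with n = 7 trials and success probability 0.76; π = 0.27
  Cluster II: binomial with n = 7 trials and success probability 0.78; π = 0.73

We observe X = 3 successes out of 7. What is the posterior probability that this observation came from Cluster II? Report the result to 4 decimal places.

0.6736

Apply Bayes' rule: the posterior for each component is proportional to its prior times its likelihood at x.
Component likelihoods at x = 3 successes out of 7:
  f_I = C(7,3)·0.76^3·0.24^4 = 35·0.438976·0.00331776 = 0.0509746
  f_II = C(7,3)·0.78^3·0.22^4 = 35·0.474552·0.00234256 = 0.0389083
Multiply by the mixture weights:
  P(Z=I)·f_I = 0.27 × 0.0509746 = 0.0137631
  P(Z=II)·f_II = 0.73 × 0.0389083 = 0.0284031
Normaliser: 0.0137631 + 0.0284031 = 0.0421662
Responsibility of Cluster II: 0.0284031 / 0.0421662 ≈ 0.6736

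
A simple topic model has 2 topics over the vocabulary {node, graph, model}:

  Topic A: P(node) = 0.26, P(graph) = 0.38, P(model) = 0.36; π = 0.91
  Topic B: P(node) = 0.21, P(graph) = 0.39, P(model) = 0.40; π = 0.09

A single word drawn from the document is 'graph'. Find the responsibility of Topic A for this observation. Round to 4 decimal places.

0.9078

Apply Bayes' rule: the posterior for each component is proportional to its prior times its likelihood at x.
Categorical probabilities:
  p_A = 0.38
  p_B = 0.39
Prior × likelihood for each component:
  w_A·p_A = 0.91 × 0.38 = 0.3458
  w_B·p_B = 0.09 × 0.39 = 0.0351
Evidence: 0.3458 + 0.0351 = 0.3809
Responsibility of Topic A: 0.3458 / 0.3809 ≈ 0.9078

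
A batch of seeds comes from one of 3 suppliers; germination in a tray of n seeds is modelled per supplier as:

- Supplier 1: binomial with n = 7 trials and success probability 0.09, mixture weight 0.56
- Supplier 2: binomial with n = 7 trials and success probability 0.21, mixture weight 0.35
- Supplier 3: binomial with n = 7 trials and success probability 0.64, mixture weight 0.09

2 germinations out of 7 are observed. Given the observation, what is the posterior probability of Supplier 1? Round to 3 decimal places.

The responsibility of component k is P(Z=k) f_k(x) divided by Σ_j P(Z=j) f_j(x).
Binomial probabilities:
  L_1 = C(7,2)·0.09^2·0.91^5 = 21·0.0081·0.624032 = 0.106148
  L_2 = C(7,2)·0.21^2·0.79^5 = 21·0.0441·0.307706 = 0.284966
  L_3 = C(7,2)·0.64^2·0.36^5 = 21·0.4096·0.00604662 = 0.0520106
Prior × likelihood for each component:
  P(Z=1)·L_1 = 0.56 × 0.106148 = 0.0594428
  P(Z=2)·L_2 = 0.35 × 0.284966 = 0.0997382
  P(Z=3)·L_3 = 0.09 × 0.0520106 = 0.00468095
Normaliser: 0.0594428 + 0.0997382 + 0.00468095 = 0.163862
P(Supplier 1 | data) = 0.0594428 / 0.163862 ≈ 0.363

0.363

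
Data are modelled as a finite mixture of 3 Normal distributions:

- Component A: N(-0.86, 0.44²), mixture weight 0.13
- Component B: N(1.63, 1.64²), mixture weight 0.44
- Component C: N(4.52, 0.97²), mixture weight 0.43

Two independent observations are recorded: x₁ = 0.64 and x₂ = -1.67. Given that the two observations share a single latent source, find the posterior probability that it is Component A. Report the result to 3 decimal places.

P(component k | x) = w_k·f_k(x) / marginal(x), where marginal(x) = Σ_j w_j·f_j(x).
Since both observations come from the same component, the likelihood for component k is f_k(x₁)·f_k(x₂).
  f_A = [(1/(0.44·√(2π)))·exp(−(0.64−-0.86)²/(2·0.44²)) = 0.906687·exp(-5.81095) = 0.00271515] × [0.166555] = 0.000452221
  f_B = [(1/(1.64·√(2π)))·exp(−(0.64−1.63)²/(2·1.64²)) = 0.243257·exp(-0.18220) = 0.202739] × [0.0321257] = 0.00651312
  f_C = [(1/(0.97·√(2π)))·exp(−(0.64−4.52)²/(2·0.97²)) = 0.411281·exp(-8.00000) = 0.000137969] × [5.90596e-10] = 8.14841e-14
Multiply by the mixture weights:
  w_A·f_A = 0.13 × 0.000452221 = 5.87887e-05
  w_B·f_B = 0.44 × 0.00651312 = 0.00286577
  w_C·f_C = 0.43 × 8.14841e-14 = 3.50382e-14
Evidence: 5.87887e-05 + 0.00286577 + 3.50382e-14 = 0.00292456
P(Component A | x₁,x₂) ≈ 0.020

0.020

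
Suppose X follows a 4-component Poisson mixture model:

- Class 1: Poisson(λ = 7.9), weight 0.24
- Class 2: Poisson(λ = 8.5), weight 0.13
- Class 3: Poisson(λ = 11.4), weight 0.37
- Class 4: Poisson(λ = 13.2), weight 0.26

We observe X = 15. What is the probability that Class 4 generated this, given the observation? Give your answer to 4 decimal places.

0.4732

By Bayes' theorem, P(k | x) = π_k f_k(x) / Σ_j π_j f_j(x).
Component likelihoods at x = 15:
  f_1 = e^(−7.9)·7.9^15/15! = 0.00826001
  f_2 = e^(−8.5)·8.5^15/15! = 0.0135919
  f_3 = e^(−11.4)·11.4^15/15! = 0.0611105
  f_4 = e^(−13.2)·13.2^15/15! = 0.0910798
Multiply by the mixture weights:
  π_1·f_1 = 0.24 × 0.00826001 = 0.0019824
  π_2·f_2 = 0.13 × 0.0135919 = 0.00176695
  π_3·f_3 = 0.37 × 0.0611105 = 0.0226109
  π_4·f_4 = 0.26 × 0.0910798 = 0.0236808
Sum: 0.0019824 + 0.00176695 + 0.0226109 + 0.0236808 = 0.050041
P(Class 4 | 15) ≈ 0.4732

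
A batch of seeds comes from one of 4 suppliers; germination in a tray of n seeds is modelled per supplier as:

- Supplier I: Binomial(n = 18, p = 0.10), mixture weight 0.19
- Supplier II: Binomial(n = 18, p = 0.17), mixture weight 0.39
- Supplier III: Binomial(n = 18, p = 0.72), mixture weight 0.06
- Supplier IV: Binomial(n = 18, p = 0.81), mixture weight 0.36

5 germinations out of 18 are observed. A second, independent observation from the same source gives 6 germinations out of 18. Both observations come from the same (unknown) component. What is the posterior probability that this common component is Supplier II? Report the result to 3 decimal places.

0.989

P(component k | x) = w_k·f_k(x) / marginal(x), where marginal(x) = Σ_j w_j·f_j(x).
Since both observations come from the same component, the likelihood for component k is f_k(x₁)·f_k(x₂).
  p_I = [0.0217787] × [0.00524302] = 0.000114186
  p_II = [0.107929] × [0.0478963] = 0.00516942
  p_III = [0.000107794] × [0.000600569] = 6.4738e-08
  p_IV = [1.25632e-06] × [1.16045e-05] = 1.4579e-11
Weight by the priors:
  w_I·p_I = 0.19 × 0.000114186 = 2.16954e-05
  w_II·p_II = 0.39 × 0.00516942 = 0.00201607
  w_III·p_III = 0.06 × 6.4738e-08 = 3.88428e-09
  w_IV·p_IV = 0.36 × 1.4579e-11 = 5.24842e-12
Evidence: 2.16954e-05 + 0.00201607 + 3.88428e-09 + 5.24842e-12 = 0.00203777
Responsibility of Supplier II: 0.00201607 / 0.00203777 ≈ 0.989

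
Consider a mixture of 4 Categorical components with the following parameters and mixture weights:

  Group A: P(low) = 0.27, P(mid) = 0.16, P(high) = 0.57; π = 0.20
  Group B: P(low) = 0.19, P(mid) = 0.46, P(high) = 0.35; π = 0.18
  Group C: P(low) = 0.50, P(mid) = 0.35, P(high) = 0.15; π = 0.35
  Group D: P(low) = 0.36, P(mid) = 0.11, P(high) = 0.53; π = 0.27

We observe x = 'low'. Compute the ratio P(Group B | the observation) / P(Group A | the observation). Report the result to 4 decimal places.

Only the two components matter; the odds are (w_i f_i(x)) / (w_j f_j(x)).
Categorical probabilities:
  L_A = P(low | comp) = 0.27
  L_B = P(low | comp) = 0.19
  L_C = P(low | comp) = 0.50
  L_D = P(low | comp) = 0.36
Odds = (0.18/0.20) × (0.19/0.27) = 0.9 × 0.703704 ≈ 0.6333

0.6333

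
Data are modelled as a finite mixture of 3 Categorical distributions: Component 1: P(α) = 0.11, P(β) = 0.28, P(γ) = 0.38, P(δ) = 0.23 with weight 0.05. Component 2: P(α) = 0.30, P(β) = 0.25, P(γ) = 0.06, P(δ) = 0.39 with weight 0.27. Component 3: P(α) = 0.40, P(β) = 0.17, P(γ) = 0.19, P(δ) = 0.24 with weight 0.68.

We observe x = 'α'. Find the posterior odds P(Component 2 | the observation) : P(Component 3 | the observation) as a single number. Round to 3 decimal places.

0.298

The posterior odds equal the prior odds times the likelihood ratio: (π_i/π_j)·(f_i(x)/f_j(x)).
Evaluate each component's likelihood at the observed value:
  f_1 = P(α | comp) = 0.11
  f_2 = P(α | comp) = 0.30
  f_3 = P(α | comp) = 0.40
Posterior odds = (π_2·f_2) / (π_3·f_3) = (0.27·0.3) / (0.68·0.4) = 0.081 / 0.272 ≈ 0.298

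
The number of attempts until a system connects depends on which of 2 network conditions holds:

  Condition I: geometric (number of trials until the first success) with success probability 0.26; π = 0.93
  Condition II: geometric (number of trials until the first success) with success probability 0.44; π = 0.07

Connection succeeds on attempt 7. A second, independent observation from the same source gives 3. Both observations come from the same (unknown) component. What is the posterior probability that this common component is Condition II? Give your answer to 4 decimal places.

By Bayes' theorem, P(k | x) = P(Z=k) f_k(x) / Σ_j P(Z=j) f_j(x).
Since both observations come from the same component, the likelihood for component k is f_k(x₁)·f_k(x₂).
  f_I = [0.26·(1−0.26)^6 = 0.26·0.164206 = 0.0426937] × [0.142376] = 0.00607856
  f_II = [0.44·(1−0.44)^6 = 0.44·0.030841 = 0.01357] × [0.137984] = 0.00187245
Weight by the priors:
  P(Z=I)·f_I = 0.93 × 0.00607856 = 0.00565306
  P(Z=II)·f_II = 0.07 × 0.00187245 = 0.000131071
Denominator: 0.00565306 + 0.000131071 = 0.00578413
P(Condition II | x) = 0.000131071 / 0.00578413 ≈ 0.0227

0.0227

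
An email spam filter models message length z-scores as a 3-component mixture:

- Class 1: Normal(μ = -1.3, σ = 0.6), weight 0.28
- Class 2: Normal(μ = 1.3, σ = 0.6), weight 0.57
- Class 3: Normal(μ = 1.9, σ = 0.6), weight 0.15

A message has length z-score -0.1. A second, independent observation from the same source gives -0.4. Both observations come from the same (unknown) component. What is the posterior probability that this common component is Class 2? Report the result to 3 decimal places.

0.052

The responsibility of component k is w_k f_k(x) divided by Σ_j w_j f_j(x).
Since both observations come from the same component, the likelihood for component k is f_k(x₁)·f_k(x₂).
  L_1 = [0.0899849] × [0.215863] = 0.0194244
  L_2 = [0.0437031] × [0.0120102] = 0.000524882
  L_3 = [0.00257046] × [0.000428451] = 1.10132e-06
Multiply by the mixture weights:
  w_1·L_1 = 0.28 × 0.0194244 = 0.00543883
  w_2·L_2 = 0.57 × 0.000524882 = 0.000299183
  w_3·L_3 = 0.15 × 1.10132e-06 = 1.65198e-07
Denominator: 0.00543883 + 0.000299183 + 1.65198e-07 = 0.00573818
So the posterior for Class 2 is 0.000299183 / 0.00573818 ≈ 0.052.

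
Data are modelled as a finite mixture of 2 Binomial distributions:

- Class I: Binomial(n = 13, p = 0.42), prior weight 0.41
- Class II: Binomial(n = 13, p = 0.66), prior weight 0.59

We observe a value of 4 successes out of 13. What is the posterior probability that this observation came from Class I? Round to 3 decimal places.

0.933

Posterior ∝ prior × likelihood, so P(k | x) ∝ π_k f_k(x); normalise over all components.
Component likelihoods at x = 4 successes out of 13:
  L_I = 0.165255
  L_II = 0.00823744
Multiply by the mixture weights:
  π_I·L_I = 0.41 × 0.165255 = 0.0677546
  π_II·L_II = 0.59 × 0.00823744 = 0.00486009
Denominator: 0.0677546 + 0.00486009 = 0.0726147
So the posterior for Class I is 0.0677546 / 0.0726147 ≈ 0.933.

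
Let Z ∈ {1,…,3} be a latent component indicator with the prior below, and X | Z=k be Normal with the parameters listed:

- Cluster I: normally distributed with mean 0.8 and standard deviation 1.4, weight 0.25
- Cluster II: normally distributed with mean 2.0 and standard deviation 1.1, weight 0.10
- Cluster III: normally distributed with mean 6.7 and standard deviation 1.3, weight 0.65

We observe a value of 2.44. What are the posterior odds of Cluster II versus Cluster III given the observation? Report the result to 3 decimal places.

Posterior odds = (π_i f_i(x)) / (π_j f_j(x)); the normalising sum cancels.
Component likelihoods at x = 2.44:
  L_I = 0.143484
  L_II = 0.334791
  L_III = 0.00142952
Posterior odds = (π_II·L_II) / (π_III·L_III) = (0.10·0.334791) / (0.65·0.00142952) = 0.0334791 / 0.000929189 ≈ 36.030

36.030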